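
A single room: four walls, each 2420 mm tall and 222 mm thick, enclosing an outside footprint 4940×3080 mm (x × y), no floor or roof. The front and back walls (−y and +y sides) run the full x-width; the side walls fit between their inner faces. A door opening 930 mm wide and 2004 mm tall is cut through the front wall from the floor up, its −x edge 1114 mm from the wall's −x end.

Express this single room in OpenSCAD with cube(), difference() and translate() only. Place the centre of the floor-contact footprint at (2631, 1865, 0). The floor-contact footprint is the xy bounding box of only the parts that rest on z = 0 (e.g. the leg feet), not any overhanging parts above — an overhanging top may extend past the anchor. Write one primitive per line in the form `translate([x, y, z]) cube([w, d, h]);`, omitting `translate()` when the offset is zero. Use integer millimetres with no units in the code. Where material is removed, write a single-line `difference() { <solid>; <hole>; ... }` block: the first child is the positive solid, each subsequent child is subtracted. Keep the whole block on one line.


difference() { translate([161, 325, 0]) cube([4940, 222, 2420]); translate([1275, 325, 0]) cube([930, 222, 2004]); }
translate([161, 3183, 0]) cube([4940, 222, 2420]);
translate([161, 547, 0]) cube([222, 2636, 2420]);
translate([4879, 547, 0]) cube([222, 2636, 2420]);


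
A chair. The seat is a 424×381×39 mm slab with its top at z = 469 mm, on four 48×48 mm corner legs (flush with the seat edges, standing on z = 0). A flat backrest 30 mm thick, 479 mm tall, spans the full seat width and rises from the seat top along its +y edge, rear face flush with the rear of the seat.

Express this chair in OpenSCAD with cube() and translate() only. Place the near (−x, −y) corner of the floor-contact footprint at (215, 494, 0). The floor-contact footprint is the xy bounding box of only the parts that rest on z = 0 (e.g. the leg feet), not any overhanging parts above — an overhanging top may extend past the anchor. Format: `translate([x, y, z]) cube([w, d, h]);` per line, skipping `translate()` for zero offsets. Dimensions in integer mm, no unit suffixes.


translate([215, 494, 430]) cube([424, 381, 39]);
translate([215, 494, 0]) cube([48, 48, 430]);
translate([591, 494, 0]) cube([48, 48, 430]);
translate([215, 827, 0]) cube([48, 48, 430]);
translate([591, 827, 0]) cube([48, 48, 430]);
translate([215, 845, 469]) cube([424, 30, 479]);


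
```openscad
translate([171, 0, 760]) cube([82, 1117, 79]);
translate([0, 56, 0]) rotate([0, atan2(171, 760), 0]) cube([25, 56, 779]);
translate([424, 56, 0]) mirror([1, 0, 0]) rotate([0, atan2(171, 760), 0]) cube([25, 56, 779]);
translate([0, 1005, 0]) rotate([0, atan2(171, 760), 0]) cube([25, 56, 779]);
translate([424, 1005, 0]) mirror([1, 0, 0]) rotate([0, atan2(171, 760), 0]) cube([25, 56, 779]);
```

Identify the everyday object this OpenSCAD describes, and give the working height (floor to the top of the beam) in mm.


A sawhorse. The overall height is 839 mm.

A beam across two mirrored pairs of raked legs — a sawhorse. The beam's underside is at z = 760 (matching the legs' vertical rise in atan2(171, 760)) and the beam is 79 mm tall, so its top is at 760 + 79 = 839 mm. The raked legs top out at the beam's underside, so that is the highest point.


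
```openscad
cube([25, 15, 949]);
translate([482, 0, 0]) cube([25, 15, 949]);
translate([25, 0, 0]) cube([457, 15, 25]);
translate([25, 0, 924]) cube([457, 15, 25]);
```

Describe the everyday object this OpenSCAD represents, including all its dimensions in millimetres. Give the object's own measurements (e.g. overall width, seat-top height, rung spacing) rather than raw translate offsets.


A rectangular picture frame lying in the x–z plane (depth along y). The opening is 457 mm wide (x) by 899 mm tall (z), surrounded by a border 25 mm wide on all four sides. The frame is 15 mm deep and is made of two full-height vertical stiles with two horizontal rails fitted between them.


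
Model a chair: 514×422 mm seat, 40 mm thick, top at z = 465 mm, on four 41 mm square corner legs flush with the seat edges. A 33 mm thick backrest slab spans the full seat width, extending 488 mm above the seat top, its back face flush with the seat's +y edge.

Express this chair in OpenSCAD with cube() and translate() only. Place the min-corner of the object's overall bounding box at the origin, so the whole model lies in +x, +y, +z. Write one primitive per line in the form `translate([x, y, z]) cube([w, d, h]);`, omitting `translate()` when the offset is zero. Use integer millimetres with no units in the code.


translate([0, 0, 425]) cube([514, 422, 40]);
cube([41, 41, 425]);
translate([473, 0, 0]) cube([41, 41, 425]);
translate([0, 381, 0]) cube([41, 41, 425]);
translate([473, 381, 0]) cube([41, 41, 425]);
translate([0, 389, 465]) cube([514, 33, 488]);


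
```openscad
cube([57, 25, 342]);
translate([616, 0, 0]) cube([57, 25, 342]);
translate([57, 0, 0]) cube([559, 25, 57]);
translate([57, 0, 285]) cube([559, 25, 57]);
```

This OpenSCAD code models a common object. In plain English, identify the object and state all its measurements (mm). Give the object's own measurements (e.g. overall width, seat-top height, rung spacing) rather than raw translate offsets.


A rectangular picture frame lying in the x–z plane (depth along y). The opening is 559 mm wide (x) by 228 mm tall (z), surrounded by a border 57 mm wide on all four sides. The frame is 25 mm deep and is made of two full-height vertical stiles with two horizontal rails fitted between them.


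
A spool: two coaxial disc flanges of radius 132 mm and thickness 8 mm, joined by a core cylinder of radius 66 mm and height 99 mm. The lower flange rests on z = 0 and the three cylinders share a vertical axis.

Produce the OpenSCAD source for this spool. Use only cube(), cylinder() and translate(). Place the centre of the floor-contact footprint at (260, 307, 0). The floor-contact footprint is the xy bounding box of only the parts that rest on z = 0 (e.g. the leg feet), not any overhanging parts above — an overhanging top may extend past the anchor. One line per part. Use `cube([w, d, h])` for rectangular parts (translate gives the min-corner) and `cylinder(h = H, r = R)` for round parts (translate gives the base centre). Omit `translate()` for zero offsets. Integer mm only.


translate([260, 307, 0]) cylinder(h = 8, r = 132);
translate([260, 307, 8]) cylinder(h = 99, r = 66);
translate([260, 307, 107]) cylinder(h = 8, r = 132);


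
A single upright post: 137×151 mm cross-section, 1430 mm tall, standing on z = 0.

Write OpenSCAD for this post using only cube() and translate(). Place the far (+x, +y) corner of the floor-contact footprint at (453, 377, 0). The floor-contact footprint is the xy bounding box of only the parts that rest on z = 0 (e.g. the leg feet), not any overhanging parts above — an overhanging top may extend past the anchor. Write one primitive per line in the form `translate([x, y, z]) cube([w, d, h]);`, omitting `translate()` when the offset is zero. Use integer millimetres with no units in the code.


translate([316, 226, 0]) cube([137, 151, 1430]);


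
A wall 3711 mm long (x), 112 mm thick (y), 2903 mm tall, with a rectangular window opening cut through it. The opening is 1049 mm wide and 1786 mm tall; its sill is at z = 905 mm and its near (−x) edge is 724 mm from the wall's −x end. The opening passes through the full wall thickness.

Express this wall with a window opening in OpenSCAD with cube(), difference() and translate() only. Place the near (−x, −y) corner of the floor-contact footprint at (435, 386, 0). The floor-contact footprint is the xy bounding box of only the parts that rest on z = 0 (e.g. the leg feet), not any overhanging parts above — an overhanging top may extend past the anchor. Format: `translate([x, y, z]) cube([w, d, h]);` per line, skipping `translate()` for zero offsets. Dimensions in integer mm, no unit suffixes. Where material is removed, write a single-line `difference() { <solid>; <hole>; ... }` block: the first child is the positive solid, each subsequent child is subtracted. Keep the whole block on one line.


difference() { translate([435, 386, 0]) cube([3711, 112, 2903]); translate([1159, 386, 905]) cube([1049, 112, 1786]); }


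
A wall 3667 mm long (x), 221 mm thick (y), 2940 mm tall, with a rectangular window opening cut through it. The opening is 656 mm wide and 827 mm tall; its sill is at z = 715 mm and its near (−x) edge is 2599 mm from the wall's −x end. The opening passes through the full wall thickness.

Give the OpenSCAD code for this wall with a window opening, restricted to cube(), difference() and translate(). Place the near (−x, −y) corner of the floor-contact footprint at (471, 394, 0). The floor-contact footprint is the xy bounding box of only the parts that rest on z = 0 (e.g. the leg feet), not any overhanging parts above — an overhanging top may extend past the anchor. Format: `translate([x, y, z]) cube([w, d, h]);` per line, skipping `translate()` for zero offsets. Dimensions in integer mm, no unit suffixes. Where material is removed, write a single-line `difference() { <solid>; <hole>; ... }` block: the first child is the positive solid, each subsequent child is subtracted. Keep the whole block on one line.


difference() { translate([471, 394, 0]) cube([3667, 221, 2940]); translate([3070, 394, 715]) cube([656, 221, 827]); }


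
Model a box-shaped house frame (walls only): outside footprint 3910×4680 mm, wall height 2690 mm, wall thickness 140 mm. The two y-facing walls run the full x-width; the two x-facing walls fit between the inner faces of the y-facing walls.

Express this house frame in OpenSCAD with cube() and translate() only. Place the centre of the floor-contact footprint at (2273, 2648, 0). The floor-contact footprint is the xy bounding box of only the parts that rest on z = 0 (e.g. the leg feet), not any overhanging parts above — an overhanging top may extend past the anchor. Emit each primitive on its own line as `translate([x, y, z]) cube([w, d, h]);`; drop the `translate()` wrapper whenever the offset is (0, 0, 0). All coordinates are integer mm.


translate([318, 308, 0]) cube([3910, 140, 2690]);
translate([318, 4848, 0]) cube([3910, 140, 2690]);
translate([318, 448, 0]) cube([140, 4400, 2690]);
translate([4088, 448, 0]) cube([140, 4400, 2690]);


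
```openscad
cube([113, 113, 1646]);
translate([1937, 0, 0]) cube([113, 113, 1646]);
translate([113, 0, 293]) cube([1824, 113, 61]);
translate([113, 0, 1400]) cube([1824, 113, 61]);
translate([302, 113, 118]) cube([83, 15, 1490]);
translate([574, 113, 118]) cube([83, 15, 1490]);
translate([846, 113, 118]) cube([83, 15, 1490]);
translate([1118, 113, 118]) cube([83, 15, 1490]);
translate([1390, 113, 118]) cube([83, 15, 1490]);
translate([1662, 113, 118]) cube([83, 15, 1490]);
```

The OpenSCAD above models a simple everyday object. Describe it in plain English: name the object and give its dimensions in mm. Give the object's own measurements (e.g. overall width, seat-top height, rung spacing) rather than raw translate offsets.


A fence section. Two 113×113 mm posts, 1646 mm tall, stand on the floor with a clear span of 1824 mm between their inner faces. Two horizontal rails of 113×61 mm section span the gap between the posts with their undersides at z = 293 mm and z = 1400 mm, flush with the posts' −y face. 6 pickets, each 83 mm wide, 15 mm thick and 1490 mm tall, are fixed to the +y face of the rails with their bottoms at z = 118 mm, spaced across the span with a 189 mm gap after the −x post and between neighbouring pickets, with 192 mm left before the +x post.


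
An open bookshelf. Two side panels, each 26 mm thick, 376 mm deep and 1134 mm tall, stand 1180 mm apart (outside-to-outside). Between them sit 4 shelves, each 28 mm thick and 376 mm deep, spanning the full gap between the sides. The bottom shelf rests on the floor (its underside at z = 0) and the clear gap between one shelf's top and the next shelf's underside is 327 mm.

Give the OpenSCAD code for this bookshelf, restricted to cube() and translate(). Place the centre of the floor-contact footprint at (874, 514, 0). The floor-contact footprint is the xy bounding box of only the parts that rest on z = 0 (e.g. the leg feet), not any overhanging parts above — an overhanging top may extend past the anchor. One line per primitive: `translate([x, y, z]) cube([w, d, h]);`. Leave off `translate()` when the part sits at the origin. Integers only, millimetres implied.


translate([284, 326, 0]) cube([26, 376, 1134]);
translate([1438, 326, 0]) cube([26, 376, 1134]);
translate([310, 326, 0]) cube([1128, 376, 28]);
translate([310, 326, 355]) cube([1128, 376, 28]);
translate([310, 326, 710]) cube([1128, 376, 28]);
translate([310, 326, 1065]) cube([1128, 376, 28]);


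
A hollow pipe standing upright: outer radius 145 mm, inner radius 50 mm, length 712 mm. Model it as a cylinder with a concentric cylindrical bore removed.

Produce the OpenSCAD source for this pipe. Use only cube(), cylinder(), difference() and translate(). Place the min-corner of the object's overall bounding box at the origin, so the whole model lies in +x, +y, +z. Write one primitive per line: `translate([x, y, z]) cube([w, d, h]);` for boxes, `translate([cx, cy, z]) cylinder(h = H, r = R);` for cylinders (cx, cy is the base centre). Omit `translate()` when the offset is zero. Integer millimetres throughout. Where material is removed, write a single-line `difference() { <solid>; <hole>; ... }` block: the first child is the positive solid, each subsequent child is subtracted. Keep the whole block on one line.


difference() { translate([145, 145, 0]) cylinder(h = 712, r = 145); translate([145, 145, 0]) cylinder(h = 712, r = 50); }


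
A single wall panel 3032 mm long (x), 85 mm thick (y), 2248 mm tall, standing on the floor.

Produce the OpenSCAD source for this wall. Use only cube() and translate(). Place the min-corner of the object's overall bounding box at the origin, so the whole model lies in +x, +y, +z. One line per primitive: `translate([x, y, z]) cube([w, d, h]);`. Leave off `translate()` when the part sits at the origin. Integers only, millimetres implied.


cube([3032, 85, 2248]);


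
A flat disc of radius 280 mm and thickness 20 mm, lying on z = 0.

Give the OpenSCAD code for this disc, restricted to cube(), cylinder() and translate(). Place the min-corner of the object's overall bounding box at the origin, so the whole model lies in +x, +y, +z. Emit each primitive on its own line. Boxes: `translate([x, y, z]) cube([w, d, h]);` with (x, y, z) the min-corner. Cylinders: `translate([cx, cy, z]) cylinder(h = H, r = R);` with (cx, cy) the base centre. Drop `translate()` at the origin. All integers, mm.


translate([280, 280, 0]) cylinder(h = 20, r = 280);


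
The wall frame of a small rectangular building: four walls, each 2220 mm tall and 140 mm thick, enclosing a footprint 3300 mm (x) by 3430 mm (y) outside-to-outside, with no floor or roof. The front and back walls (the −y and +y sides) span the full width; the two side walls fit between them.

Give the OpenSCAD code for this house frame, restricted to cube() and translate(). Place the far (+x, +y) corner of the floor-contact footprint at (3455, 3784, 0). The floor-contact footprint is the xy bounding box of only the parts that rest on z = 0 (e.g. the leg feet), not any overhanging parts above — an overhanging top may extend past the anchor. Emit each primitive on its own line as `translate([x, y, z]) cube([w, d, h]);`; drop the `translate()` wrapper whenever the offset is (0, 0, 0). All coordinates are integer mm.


translate([155, 354, 0]) cube([3300, 140, 2220]);
translate([155, 3644, 0]) cube([3300, 140, 2220]);
translate([155, 494, 0]) cube([140, 3150, 2220]);
translate([3315, 494, 0]) cube([140, 3150, 2220]);


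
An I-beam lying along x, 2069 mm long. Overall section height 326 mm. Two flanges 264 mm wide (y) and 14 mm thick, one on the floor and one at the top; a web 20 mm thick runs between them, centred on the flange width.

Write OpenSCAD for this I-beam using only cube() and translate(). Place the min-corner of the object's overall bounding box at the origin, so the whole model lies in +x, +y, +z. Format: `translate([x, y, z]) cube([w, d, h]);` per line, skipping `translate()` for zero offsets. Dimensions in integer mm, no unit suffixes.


cube([2069, 264, 14]);
translate([0, 122, 14]) cube([2069, 20, 298]);
translate([0, 0, 312]) cube([2069, 264, 14]);


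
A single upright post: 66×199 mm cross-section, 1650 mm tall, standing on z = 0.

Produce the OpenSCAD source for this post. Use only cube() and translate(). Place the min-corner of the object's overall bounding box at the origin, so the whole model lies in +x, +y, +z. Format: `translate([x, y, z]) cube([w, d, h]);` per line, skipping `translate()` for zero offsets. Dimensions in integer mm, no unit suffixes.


cube([66, 199, 1650]);


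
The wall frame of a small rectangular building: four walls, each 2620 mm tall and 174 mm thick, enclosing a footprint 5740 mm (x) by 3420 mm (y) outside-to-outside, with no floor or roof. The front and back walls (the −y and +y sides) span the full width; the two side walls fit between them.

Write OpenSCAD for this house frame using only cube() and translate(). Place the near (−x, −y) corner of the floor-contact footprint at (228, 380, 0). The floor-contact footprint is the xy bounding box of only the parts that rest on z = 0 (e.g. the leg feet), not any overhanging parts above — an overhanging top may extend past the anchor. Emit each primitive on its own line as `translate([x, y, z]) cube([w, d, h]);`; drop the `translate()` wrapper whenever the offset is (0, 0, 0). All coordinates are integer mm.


translate([228, 380, 0]) cube([5740, 174, 2620]);
translate([228, 3626, 0]) cube([5740, 174, 2620]);
translate([228, 554, 0]) cube([174, 3072, 2620]);
translate([5794, 554, 0]) cube([174, 3072, 2620]);


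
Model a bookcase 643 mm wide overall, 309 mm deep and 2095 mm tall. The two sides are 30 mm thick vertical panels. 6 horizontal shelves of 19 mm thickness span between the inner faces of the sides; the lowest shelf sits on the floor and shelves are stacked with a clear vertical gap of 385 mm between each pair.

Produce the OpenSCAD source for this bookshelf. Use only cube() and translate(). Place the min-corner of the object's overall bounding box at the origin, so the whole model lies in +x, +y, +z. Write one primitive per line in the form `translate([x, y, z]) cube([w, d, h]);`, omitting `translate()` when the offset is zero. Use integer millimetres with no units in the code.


cube([30, 309, 2095]);
translate([613, 0, 0]) cube([30, 309, 2095]);
translate([30, 0, 0]) cube([583, 309, 19]);
translate([30, 0, 404]) cube([583, 309, 19]);
translate([30, 0, 808]) cube([583, 309, 19]);
translate([30, 0, 1212]) cube([583, 309, 19]);
translate([30, 0, 1616]) cube([583, 309, 19]);
translate([30, 0, 2020]) cube([583, 309, 19]);


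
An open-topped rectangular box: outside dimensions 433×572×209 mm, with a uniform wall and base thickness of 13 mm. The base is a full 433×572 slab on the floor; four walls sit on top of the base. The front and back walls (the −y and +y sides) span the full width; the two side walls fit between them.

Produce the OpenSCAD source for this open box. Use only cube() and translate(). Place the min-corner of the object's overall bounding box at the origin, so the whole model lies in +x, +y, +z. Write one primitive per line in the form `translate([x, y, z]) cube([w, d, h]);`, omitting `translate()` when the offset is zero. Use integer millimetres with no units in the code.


cube([433, 572, 13]);
translate([0, 0, 13]) cube([433, 13, 196]);
translate([0, 559, 13]) cube([433, 13, 196]);
translate([0, 13, 13]) cube([13, 546, 196]);
translate([420, 13, 13]) cube([13, 546, 196]);


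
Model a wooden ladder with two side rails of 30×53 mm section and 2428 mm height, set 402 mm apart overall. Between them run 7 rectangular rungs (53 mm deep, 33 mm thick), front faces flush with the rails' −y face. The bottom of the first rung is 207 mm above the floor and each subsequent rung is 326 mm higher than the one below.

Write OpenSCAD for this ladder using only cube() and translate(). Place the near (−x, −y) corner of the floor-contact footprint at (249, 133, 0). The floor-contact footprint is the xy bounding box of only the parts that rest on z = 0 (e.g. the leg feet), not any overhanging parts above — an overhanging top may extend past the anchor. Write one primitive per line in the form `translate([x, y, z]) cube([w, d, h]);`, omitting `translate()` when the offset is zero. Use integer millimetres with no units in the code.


translate([249, 133, 0]) cube([30, 53, 2428]);
translate([621, 133, 0]) cube([30, 53, 2428]);
translate([279, 133, 207]) cube([342, 53, 33]);
translate([279, 133, 533]) cube([342, 53, 33]);
translate([279, 133, 859]) cube([342, 53, 33]);
translate([279, 133, 1185]) cube([342, 53, 33]);
translate([279, 133, 1511]) cube([342, 53, 33]);
translate([279, 133, 1837]) cube([342, 53, 33]);
translate([279, 133, 2163]) cube([342, 53, 33]);


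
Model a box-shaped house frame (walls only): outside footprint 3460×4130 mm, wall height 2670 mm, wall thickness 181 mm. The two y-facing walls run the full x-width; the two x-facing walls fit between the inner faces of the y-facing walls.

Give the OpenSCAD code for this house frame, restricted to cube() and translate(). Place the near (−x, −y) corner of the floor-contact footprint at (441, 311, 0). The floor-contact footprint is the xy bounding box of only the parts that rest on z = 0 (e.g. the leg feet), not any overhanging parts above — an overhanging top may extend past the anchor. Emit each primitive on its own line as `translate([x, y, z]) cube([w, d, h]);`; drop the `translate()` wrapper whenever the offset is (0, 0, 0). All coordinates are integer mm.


translate([441, 311, 0]) cube([3460, 181, 2670]);
translate([441, 4260, 0]) cube([3460, 181, 2670]);
translate([441, 492, 0]) cube([181, 3768, 2670]);
translate([3720, 492, 0]) cube([181, 3768, 2670]);


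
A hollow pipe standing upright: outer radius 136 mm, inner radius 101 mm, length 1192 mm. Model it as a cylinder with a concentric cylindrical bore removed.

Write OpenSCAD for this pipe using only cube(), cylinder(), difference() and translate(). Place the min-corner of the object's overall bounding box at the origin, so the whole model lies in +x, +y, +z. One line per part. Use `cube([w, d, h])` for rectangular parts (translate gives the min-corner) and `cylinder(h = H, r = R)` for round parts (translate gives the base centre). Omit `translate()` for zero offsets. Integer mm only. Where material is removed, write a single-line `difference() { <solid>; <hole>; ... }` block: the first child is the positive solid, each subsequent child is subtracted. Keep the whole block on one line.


difference() { translate([136, 136, 0]) cylinder(h = 1192, r = 136); translate([136, 136, 0]) cylinder(h = 1192, r = 101); }


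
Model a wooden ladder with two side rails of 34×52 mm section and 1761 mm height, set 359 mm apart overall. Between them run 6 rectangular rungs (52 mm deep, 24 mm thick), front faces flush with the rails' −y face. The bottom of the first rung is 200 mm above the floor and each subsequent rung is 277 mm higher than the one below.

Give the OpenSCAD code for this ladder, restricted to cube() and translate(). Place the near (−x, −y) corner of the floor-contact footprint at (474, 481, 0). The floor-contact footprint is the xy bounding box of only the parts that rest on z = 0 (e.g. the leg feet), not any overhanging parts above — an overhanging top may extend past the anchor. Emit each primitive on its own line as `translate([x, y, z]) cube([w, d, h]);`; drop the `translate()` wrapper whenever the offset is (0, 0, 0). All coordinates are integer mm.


// rung span = 359 - 2*34 = 291
// rung[k] z = 200 + k*277
translate([474, 481, 0]) cube([34, 52, 1761]);
translate([799, 481, 0]) cube([34, 52, 1761]);
translate([508, 481, 200]) cube([291, 52, 24]);
translate([508, 481, 477]) cube([291, 52, 24]);
translate([508, 481, 754]) cube([291, 52, 24]);
translate([508, 481, 1031]) cube([291, 52, 24]);
translate([508, 481, 1308]) cube([291, 52, 24]);
translate([508, 481, 1585]) cube([291, 52, 24]);


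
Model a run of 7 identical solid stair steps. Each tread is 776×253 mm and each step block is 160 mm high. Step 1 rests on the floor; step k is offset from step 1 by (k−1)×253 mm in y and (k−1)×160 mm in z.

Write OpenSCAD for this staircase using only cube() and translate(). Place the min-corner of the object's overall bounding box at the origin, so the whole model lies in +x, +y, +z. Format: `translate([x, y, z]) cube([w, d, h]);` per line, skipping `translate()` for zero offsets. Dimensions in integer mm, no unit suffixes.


cube([776, 253, 160]);
translate([0, 253, 160]) cube([776, 253, 160]);
translate([0, 506, 320]) cube([776, 253, 160]);
translate([0, 759, 480]) cube([776, 253, 160]);
translate([0, 1012, 640]) cube([776, 253, 160]);
translate([0, 1265, 800]) cube([776, 253, 160]);
translate([0, 1518, 960]) cube([776, 253, 160]);


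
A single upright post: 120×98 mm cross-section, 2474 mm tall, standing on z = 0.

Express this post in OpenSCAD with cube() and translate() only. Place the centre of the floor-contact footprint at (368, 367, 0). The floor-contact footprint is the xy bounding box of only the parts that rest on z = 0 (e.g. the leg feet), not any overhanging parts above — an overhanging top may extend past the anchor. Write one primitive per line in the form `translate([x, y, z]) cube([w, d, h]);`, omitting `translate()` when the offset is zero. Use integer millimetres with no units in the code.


translate([308, 318, 0]) cube([120, 98, 2474]);


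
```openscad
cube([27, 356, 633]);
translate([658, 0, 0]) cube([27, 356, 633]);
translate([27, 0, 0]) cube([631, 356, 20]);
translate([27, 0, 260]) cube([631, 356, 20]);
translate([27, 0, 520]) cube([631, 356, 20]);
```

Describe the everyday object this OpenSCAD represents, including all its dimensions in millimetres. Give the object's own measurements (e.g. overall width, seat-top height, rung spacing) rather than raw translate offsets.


An open bookshelf. Two side panels, each 27 mm thick, 356 mm deep and 633 mm tall, stand 685 mm apart (outside-to-outside). Between them sit 3 shelves, each 20 mm thick and 356 mm deep, spanning the full gap between the sides. The bottom shelf rests on the floor (its underside at z = 0) and the clear gap between one shelf's top and the next shelf's underside is 240 mm.


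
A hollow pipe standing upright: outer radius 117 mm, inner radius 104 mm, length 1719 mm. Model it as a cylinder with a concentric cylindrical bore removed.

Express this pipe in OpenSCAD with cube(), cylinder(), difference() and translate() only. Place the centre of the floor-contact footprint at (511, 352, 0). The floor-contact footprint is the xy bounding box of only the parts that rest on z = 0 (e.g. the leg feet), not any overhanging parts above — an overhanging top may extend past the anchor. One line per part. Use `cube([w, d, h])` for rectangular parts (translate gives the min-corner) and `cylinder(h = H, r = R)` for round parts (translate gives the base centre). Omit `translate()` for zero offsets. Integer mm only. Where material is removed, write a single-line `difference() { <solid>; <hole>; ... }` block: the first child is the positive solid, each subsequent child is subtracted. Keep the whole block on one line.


difference() { translate([511, 352, 0]) cylinder(h = 1719, r = 117); translate([511, 352, 0]) cylinder(h = 1719, r = 104); }


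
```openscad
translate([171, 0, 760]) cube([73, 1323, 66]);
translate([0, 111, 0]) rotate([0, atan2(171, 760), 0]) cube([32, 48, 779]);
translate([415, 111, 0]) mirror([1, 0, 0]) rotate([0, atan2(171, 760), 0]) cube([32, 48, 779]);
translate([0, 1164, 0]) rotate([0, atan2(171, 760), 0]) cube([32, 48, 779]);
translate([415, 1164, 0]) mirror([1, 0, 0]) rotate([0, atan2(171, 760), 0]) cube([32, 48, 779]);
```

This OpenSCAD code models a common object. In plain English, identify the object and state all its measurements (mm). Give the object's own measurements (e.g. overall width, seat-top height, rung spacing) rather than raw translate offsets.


A sawhorse. A 73×1323×66 mm beam (x, y, z) sits on two A-frame leg pairs. Each pair is two raked legs of 32×48 mm section (48 mm along y) splaying symmetrically in x. Each leg rises 760 mm vertically over 171 mm of horizontal reach and is 779 mm long along its own axis. Every leg's outer bottom edge rests on the floor and its outer top edge meets a bottom edge of the beam — the left legs (tilting toward +x) meet the beam's −x bottom edge, the right legs (their mirror images, tilting toward −x) meet its +x bottom edge — so the leg tops tuck under the beam, the beam's underside is 760 mm above the floor, and the feet are 415 mm apart outside-to-outside with the beam centred between them. The two leg pairs are set in 111 mm from either end of the beam.


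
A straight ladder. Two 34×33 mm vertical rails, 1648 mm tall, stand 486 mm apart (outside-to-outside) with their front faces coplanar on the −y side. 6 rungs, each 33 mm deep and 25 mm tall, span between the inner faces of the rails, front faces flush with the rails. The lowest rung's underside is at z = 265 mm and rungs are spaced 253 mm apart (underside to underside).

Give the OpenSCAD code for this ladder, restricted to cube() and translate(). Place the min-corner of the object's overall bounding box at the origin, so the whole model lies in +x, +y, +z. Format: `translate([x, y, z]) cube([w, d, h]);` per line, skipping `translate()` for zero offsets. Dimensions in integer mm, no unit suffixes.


cube([34, 33, 1648]);
translate([452, 0, 0]) cube([34, 33, 1648]);
translate([34, 0, 265]) cube([418, 33, 25]);
translate([34, 0, 518]) cube([418, 33, 25]);
translate([34, 0, 771]) cube([418, 33, 25]);
translate([34, 0, 1024]) cube([418, 33, 25]);
translate([34, 0, 1277]) cube([418, 33, 25]);
translate([34, 0, 1530]) cube([418, 33, 25]);


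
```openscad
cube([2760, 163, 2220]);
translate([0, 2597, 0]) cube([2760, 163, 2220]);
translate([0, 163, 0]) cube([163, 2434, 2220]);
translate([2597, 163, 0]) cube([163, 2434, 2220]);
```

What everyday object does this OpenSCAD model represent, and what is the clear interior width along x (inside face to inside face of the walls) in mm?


A house (or room) frame. The interior width is 2434 mm.

Four 2220 mm walls enclosing a rectangle with no floor or roof — a room or house frame. Outside width is 2760 mm and wall thickness is 163 mm, so the interior width is 2760 − 2 × 163 = 2434 mm.


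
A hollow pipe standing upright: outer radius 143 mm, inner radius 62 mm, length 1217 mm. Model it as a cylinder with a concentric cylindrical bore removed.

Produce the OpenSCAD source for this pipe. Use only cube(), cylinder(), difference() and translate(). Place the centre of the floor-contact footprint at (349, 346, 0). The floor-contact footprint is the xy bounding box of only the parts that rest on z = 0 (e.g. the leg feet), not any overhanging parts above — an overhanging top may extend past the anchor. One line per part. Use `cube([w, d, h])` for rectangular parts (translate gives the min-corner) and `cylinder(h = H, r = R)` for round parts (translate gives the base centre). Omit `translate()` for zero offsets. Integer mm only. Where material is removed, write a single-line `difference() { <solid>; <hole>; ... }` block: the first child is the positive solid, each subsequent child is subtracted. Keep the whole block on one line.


difference() { translate([349, 346, 0]) cylinder(h = 1217, r = 143); translate([349, 346, 0]) cylinder(h = 1217, r = 62); }


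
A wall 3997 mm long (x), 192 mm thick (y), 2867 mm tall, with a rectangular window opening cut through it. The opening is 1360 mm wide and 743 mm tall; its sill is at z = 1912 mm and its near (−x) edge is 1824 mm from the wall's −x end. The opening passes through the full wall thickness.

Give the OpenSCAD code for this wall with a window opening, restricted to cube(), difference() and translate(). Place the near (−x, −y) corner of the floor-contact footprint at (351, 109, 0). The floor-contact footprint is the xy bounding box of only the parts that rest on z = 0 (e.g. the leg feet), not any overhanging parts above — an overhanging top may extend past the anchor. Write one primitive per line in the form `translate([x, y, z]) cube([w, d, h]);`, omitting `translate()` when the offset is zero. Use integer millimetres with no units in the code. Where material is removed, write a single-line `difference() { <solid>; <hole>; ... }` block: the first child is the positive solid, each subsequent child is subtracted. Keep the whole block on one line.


difference() { translate([351, 109, 0]) cube([3997, 192, 2867]); translate([2175, 109, 1912]) cube([1360, 192, 743]); }


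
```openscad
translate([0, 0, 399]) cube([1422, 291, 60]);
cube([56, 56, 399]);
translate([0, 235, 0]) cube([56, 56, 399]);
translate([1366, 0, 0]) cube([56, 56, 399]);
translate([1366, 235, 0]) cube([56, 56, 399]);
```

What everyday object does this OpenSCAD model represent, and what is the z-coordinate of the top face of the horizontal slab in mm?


A bench. The seat-top height is 459 mm.

A long slab on four corner posts — a bench. The slab sits at z = 399 with thickness 60, so the top is 399 + 60 = 459 mm.


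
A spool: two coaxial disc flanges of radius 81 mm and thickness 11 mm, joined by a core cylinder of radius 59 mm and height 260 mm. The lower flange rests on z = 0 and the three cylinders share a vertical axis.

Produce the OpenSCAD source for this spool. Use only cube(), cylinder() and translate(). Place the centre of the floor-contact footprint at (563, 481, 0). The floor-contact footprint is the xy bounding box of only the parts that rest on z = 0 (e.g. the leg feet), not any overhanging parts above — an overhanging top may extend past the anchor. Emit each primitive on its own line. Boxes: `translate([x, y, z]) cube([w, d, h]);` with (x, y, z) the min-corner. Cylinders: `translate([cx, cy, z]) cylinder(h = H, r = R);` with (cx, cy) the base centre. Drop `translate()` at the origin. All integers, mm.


translate([563, 481, 0]) cylinder(h = 11, r = 81);
translate([563, 481, 11]) cylinder(h = 260, r = 59);
translate([563, 481, 271]) cylinder(h = 11, r = 81);


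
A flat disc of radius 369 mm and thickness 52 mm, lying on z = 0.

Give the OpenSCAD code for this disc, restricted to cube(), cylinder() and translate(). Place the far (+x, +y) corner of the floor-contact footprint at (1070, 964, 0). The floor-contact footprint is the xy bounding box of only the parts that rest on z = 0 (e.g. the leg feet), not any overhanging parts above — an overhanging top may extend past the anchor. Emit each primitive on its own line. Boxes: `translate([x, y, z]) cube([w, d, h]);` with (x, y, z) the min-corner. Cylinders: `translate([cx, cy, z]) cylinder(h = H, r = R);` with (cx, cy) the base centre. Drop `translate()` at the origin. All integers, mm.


translate([701, 595, 0]) cylinder(h = 52, r = 369);


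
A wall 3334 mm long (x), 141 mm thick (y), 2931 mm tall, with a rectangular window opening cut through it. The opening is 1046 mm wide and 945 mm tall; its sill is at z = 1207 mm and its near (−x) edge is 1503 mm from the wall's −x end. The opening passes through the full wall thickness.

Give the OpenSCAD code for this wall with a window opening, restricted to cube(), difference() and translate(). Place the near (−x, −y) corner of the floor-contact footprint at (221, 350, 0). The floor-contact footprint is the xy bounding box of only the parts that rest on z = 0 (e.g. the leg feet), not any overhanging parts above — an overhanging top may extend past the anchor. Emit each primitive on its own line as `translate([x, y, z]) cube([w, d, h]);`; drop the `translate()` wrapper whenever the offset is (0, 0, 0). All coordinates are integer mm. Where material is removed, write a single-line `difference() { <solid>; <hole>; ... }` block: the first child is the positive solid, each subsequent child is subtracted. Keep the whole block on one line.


difference() { translate([221, 350, 0]) cube([3334, 141, 2931]); translate([1724, 350, 1207]) cube([1046, 141, 945]); }


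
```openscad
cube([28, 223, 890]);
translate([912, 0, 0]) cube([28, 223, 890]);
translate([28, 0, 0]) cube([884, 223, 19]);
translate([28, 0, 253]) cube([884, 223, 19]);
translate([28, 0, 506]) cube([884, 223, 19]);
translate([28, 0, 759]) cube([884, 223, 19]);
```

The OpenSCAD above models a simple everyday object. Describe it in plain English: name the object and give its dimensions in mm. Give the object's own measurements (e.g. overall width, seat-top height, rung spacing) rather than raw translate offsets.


An open bookshelf. Two side panels, each 28 mm thick, 223 mm deep and 890 mm tall, stand 940 mm apart (outside-to-outside). Between them sit 4 shelves, each 19 mm thick and 223 mm deep, spanning the full gap between the sides. The bottom shelf rests on the floor (its underside at z = 0) and the clear gap between one shelf's top and the next shelf's underside is 234 mm.


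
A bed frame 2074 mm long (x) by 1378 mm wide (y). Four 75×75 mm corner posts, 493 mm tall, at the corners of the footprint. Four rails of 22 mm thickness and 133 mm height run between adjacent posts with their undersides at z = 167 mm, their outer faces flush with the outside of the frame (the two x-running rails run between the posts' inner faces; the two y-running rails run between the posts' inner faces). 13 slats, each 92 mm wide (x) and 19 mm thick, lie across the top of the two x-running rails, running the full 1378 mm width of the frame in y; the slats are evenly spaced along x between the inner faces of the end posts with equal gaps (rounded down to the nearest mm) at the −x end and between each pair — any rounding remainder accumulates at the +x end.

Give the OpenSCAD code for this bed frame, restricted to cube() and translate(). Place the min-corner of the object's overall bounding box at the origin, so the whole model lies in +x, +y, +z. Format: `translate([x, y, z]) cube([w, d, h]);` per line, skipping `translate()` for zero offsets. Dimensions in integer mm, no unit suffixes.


cube([75, 75, 493]);
translate([0, 1303, 0]) cube([75, 75, 493]);
translate([1999, 0, 0]) cube([75, 75, 493]);
translate([1999, 1303, 0]) cube([75, 75, 493]);
translate([75, 0, 167]) cube([1924, 22, 133]);
translate([75, 1356, 167]) cube([1924, 22, 133]);
translate([0, 75, 167]) cube([22, 1228, 133]);
translate([2052, 75, 167]) cube([22, 1228, 133]);
translate([127, 0, 300]) cube([92, 1378, 19]);
translate([271, 0, 300]) cube([92, 1378, 19]);
translate([415, 0, 300]) cube([92, 1378, 19]);
translate([559, 0, 300]) cube([92, 1378, 19]);
translate([703, 0, 300]) cube([92, 1378, 19]);
translate([847, 0, 300]) cube([92, 1378, 19]);
translate([991, 0, 300]) cube([92, 1378, 19]);
translate([1135, 0, 300]) cube([92, 1378, 19]);
translate([1279, 0, 300]) cube([92, 1378, 19]);
translate([1423, 0, 300]) cube([92, 1378, 19]);
translate([1567, 0, 300]) cube([92, 1378, 19]);
translate([1711, 0, 300]) cube([92, 1378, 19]);
translate([1855, 0, 300]) cube([92, 1378, 19]);


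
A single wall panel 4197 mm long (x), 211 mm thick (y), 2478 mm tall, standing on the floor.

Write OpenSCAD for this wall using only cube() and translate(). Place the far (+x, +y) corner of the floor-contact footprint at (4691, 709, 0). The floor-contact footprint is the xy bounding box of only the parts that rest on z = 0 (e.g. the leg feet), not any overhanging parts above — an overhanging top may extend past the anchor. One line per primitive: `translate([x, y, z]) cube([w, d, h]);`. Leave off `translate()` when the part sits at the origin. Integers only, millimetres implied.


translate([494, 498, 0]) cube([4197, 211, 2478]);
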